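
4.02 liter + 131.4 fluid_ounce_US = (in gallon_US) 2.089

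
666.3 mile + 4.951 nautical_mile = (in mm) 1.081e+09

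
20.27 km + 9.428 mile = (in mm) 3.544e+07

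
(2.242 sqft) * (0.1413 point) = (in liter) 0.01038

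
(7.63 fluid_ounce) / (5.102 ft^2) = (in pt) 1.349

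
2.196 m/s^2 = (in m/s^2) 2.196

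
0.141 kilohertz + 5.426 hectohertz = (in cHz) 6.836e+04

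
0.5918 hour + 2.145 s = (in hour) 0.5924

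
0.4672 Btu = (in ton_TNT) 1.178e-07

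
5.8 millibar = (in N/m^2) 580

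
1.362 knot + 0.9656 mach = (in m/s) 329.5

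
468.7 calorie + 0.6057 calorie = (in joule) 1964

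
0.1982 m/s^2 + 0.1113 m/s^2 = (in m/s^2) 0.3095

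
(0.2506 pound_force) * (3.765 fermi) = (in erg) 4.197e-08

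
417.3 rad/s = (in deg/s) 2.391e+04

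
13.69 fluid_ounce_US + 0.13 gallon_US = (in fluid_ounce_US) 30.33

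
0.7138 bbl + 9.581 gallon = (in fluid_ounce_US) 5064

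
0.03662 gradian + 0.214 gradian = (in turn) 0.0006266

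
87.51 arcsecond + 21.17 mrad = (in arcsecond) 4454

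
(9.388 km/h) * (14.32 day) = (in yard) 3.529e+06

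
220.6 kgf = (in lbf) 486.3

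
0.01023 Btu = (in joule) 10.79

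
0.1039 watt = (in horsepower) 0.0001393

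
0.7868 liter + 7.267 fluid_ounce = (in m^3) 0.001002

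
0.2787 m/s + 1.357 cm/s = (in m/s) 0.2923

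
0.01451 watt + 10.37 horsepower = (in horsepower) 10.37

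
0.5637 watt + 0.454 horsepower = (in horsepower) 0.4548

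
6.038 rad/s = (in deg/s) 346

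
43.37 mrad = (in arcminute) 149.1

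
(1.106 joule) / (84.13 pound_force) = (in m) 0.002955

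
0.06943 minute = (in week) 6.888e-06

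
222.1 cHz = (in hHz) 0.02221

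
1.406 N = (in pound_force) 0.3161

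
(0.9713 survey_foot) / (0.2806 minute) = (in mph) 0.03934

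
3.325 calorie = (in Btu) 0.01319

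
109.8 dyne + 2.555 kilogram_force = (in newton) 25.06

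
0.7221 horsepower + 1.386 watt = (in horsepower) 0.724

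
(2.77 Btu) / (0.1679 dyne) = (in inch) 6.853e+10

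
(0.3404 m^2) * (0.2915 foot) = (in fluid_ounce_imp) 1064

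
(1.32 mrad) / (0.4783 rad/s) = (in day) 3.194e-08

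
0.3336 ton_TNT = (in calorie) 3.336e+08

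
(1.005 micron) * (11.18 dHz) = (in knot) 2.184e-06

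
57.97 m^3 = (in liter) 5.797e+04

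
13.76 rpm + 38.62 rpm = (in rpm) 52.38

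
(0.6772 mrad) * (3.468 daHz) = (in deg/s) 1.346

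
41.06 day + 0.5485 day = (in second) 3.595e+06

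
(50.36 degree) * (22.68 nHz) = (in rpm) 1.904e-07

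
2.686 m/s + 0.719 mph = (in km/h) 10.83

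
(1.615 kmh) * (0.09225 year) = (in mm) 1.305e+09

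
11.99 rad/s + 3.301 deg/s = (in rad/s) 12.05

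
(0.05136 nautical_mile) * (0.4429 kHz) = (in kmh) 1.517e+05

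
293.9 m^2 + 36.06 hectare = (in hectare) 36.09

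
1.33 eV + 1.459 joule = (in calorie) 0.3487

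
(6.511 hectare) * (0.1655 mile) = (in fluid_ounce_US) 5.864e+11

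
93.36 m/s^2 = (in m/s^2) 93.36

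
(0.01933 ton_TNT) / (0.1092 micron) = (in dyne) 7.406e+19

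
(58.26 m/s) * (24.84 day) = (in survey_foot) 4.102e+08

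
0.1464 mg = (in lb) 3.228e-07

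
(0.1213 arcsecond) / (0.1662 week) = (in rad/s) 5.85e-12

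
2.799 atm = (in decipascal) 2.836e+06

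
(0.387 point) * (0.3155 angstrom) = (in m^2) 4.307e-15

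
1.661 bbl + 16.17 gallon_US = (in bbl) 2.046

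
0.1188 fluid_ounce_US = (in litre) 0.003513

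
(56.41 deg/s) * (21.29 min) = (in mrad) 1.258e+06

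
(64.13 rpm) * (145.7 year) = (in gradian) 1.964e+12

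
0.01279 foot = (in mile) 2.422e-06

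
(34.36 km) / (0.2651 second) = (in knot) 2.519e+05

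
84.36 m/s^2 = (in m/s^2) 84.36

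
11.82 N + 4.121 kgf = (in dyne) 5.223e+06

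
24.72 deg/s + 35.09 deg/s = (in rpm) 9.968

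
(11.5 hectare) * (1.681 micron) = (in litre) 193.3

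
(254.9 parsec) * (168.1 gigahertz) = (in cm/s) 1.322e+32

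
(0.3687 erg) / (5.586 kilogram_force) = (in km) 6.731e-13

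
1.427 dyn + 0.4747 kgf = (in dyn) 4.655e+05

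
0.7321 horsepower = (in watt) 545.9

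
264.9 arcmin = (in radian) 0.07706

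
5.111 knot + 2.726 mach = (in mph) 2082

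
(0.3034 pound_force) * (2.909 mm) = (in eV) 2.45e+16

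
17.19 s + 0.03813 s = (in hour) 0.004786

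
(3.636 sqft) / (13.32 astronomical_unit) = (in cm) 1.695e-11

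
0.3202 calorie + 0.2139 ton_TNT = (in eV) 5.586e+27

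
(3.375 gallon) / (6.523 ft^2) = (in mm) 21.08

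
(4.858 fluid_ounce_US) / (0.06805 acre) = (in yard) 5.705e-07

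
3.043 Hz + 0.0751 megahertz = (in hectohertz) 751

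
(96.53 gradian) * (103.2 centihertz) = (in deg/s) 89.66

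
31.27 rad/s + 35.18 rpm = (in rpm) 333.8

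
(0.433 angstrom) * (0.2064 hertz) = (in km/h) 3.217e-11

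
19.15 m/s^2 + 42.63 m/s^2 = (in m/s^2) 61.78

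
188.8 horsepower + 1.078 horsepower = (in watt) 1.416e+05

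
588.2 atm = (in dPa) 5.96e+08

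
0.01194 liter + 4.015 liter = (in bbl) 0.02533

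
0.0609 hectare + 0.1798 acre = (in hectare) 0.1337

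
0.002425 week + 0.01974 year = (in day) 7.222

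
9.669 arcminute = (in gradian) 0.1791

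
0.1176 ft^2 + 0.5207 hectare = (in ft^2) 5.605e+04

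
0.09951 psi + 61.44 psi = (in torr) 3183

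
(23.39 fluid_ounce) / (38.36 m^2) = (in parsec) 5.844e-22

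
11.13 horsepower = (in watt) 8300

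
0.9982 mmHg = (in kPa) 0.1331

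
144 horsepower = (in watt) 1.074e+05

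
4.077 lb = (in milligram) 1.849e+06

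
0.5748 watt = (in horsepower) 0.0007708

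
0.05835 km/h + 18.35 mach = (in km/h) 2.249e+04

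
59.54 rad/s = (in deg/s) 3411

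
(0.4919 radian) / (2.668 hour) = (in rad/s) 5.121e-05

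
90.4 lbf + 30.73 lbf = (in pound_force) 121.1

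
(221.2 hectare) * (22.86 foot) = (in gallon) 4.072e+09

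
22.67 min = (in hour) 0.3778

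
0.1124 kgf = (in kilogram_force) 0.1124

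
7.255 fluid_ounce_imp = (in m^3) 0.0002061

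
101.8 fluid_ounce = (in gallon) 0.7953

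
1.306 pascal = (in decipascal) 13.06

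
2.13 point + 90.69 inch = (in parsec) 7.468e-17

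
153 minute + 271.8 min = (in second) 2.549e+04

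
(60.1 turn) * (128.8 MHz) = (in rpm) 4.645e+11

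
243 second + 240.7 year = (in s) 7.591e+09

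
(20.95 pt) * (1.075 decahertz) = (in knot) 0.1544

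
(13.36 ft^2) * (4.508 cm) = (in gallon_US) 14.78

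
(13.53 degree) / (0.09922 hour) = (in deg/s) 0.03788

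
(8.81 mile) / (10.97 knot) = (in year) 7.967e-05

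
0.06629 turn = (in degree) 23.86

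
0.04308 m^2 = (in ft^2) 0.4637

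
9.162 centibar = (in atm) 0.09042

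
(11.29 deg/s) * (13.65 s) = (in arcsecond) 5.548e+05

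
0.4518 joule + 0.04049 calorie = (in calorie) 0.1485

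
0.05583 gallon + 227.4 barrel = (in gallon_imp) 7953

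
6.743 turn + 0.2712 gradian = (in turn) 6.744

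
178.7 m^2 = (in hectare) 0.01787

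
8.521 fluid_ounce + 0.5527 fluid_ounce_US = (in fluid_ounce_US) 9.074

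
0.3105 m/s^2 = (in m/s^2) 0.3105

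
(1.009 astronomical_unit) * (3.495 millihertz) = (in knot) 1.025e+09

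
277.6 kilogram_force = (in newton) 2722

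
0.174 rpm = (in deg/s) 1.044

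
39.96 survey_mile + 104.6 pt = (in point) 1.823e+08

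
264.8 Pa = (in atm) 0.002613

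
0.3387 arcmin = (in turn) 1.568e-05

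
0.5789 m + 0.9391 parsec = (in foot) 9.507e+16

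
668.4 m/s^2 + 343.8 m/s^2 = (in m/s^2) 1012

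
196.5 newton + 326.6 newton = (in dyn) 5.231e+07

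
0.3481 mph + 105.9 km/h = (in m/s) 29.57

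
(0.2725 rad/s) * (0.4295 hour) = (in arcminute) 1.448e+06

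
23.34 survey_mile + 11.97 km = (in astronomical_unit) 3.311e-07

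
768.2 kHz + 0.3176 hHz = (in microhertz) 7.682e+11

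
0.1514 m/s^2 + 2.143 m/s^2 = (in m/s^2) 2.294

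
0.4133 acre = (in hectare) 0.1673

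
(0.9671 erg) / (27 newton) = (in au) 2.394e-20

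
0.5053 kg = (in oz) 17.82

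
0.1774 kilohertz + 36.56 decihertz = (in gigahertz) 1.811e-07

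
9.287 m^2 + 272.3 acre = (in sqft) 1.186e+07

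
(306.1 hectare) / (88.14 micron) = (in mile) 2.158e+07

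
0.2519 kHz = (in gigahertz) 2.519e-07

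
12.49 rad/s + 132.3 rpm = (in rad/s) 26.34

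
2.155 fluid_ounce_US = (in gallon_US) 0.01684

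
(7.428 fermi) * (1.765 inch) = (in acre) 8.229e-20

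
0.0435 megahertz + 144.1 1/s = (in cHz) 4.364e+06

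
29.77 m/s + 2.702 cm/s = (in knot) 57.92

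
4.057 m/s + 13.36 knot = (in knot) 21.25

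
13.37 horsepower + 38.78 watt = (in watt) 1.001e+04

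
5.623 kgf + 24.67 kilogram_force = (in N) 297.1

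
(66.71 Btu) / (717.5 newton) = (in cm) 9809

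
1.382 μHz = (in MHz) 1.382e-12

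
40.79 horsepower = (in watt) 3.042e+04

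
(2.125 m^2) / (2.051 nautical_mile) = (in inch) 0.02203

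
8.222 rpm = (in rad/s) 0.861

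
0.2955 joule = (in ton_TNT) 7.063e-11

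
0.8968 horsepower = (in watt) 668.7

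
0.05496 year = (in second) 1.733e+06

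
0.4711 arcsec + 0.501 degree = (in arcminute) 30.07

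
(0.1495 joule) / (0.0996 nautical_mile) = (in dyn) 81.05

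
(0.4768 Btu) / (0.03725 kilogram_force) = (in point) 3.904e+06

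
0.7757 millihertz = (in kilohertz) 7.757e-07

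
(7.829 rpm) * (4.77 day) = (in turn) 5.378e+04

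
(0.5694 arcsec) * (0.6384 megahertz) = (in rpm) 16.83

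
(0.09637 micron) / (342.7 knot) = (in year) 1.733e-17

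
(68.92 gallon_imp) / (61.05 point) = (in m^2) 14.55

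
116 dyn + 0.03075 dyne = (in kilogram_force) 0.0001183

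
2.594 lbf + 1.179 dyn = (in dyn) 1.154e+06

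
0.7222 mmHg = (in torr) 0.7222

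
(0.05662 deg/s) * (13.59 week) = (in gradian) 5.171e+05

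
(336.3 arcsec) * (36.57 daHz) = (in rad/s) 0.5962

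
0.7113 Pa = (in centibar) 0.0007113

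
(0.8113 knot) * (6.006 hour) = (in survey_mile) 5.607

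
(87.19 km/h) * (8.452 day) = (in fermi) 1.769e+22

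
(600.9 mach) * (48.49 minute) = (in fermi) 5.953e+23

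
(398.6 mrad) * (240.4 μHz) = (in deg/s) 0.00549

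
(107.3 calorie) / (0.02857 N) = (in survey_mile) 9.764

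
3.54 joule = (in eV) 2.209e+19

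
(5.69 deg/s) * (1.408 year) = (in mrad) 4.41e+09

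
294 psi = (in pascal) 2.027e+06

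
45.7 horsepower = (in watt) 3.408e+04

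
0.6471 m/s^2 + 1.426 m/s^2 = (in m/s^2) 2.073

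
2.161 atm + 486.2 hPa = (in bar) 2.676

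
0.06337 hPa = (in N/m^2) 6.337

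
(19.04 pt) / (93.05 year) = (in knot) 4.449e-12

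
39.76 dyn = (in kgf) 4.054e-05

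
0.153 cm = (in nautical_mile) 8.261e-07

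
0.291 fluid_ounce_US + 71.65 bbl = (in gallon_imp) 2506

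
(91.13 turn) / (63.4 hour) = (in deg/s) 0.1437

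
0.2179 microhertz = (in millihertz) 0.0002179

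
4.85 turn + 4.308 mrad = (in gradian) 1940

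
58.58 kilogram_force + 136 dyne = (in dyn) 5.745e+07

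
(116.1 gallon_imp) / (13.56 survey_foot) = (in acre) 3.156e-05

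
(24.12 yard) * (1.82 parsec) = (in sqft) 1.333e+19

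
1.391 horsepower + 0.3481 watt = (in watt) 1038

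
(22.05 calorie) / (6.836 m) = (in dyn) 1.35e+06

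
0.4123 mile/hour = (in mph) 0.4123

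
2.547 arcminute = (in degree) 0.04245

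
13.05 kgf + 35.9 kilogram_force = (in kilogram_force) 48.95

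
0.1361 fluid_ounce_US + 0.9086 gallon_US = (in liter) 3.443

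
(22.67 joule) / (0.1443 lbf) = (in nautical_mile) 0.01907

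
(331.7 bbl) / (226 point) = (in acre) 0.1634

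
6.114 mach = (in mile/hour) 4657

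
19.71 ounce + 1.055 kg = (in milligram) 1.614e+06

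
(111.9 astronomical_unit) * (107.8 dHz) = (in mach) 5.3e+11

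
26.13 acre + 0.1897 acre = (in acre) 26.32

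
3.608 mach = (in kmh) 4423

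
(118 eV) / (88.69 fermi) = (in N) 0.0002132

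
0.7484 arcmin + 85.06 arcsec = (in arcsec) 130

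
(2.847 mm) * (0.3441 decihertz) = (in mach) 2.877e-07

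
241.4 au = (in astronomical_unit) 241.4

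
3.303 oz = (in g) 93.64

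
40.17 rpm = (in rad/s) 4.207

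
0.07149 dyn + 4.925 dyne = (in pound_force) 1.123e-05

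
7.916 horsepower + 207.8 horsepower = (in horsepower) 215.7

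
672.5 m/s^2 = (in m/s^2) 672.5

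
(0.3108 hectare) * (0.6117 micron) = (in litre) 1.901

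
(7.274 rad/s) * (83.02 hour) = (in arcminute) 7.474e+09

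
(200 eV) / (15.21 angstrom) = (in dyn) 0.002107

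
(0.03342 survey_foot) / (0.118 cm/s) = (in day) 9.991e-05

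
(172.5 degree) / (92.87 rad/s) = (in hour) 9.005e-06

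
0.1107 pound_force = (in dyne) 4.924e+04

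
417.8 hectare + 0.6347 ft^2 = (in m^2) 4.178e+06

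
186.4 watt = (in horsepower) 0.25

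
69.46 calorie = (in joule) 290.6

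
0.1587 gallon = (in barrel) 0.003779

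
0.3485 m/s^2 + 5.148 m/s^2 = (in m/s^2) 5.496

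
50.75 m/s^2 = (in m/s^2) 50.75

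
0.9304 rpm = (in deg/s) 5.582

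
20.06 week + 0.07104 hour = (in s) 1.213e+07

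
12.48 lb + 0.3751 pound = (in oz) 205.7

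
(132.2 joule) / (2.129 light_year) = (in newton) 6.563e-15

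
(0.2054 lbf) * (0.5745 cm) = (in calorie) 0.001255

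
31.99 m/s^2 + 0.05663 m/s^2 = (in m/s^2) 32.05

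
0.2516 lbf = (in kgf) 0.1141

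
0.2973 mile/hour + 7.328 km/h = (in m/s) 2.168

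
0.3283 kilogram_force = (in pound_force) 0.7238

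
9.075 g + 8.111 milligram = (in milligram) 9083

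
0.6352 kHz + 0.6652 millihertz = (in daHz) 63.52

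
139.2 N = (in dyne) 1.392e+07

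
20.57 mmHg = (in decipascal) 2.742e+04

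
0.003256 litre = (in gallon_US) 0.0008601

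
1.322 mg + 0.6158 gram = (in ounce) 0.02177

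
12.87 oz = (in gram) 364.9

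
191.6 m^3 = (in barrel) 1205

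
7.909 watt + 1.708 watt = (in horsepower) 0.0129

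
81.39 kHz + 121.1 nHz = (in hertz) 8.139e+04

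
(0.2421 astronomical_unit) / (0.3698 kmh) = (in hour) 9.794e+07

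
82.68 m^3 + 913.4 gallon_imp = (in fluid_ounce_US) 2.936e+06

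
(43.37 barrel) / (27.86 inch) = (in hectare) 0.0009744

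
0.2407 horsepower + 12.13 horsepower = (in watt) 9225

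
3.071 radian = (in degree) 176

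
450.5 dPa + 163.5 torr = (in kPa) 21.84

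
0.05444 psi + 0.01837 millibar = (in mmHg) 2.829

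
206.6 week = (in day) 1446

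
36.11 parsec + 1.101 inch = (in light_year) 117.8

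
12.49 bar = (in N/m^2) 1.249e+06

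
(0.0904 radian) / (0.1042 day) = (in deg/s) 0.0005753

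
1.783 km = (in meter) 1783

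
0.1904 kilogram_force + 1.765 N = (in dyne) 3.632e+05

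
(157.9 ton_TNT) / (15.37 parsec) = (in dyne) 0.1393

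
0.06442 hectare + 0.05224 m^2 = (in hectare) 0.06443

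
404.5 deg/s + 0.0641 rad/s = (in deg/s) 408.2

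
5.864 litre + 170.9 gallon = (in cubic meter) 0.6528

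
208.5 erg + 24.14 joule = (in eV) 1.507e+20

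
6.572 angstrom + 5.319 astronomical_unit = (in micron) 7.957e+17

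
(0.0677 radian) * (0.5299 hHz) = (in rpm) 34.26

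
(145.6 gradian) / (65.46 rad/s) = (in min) 0.0005823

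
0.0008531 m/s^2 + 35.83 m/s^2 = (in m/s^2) 35.83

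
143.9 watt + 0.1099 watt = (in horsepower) 0.1931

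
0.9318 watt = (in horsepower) 0.00125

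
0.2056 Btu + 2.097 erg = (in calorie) 51.85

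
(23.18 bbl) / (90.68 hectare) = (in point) 0.01152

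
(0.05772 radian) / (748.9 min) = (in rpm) 1.227e-05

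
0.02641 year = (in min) 1.388e+04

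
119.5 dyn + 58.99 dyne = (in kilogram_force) 0.000182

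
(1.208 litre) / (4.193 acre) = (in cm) 7.119e-06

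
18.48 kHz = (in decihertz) 1.848e+05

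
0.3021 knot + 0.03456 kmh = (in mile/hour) 0.3691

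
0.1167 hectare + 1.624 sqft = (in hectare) 0.1167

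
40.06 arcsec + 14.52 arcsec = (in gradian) 0.01685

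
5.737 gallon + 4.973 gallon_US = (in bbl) 0.255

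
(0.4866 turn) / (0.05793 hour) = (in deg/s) 0.84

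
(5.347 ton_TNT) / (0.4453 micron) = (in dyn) 5.024e+21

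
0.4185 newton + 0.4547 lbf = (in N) 2.441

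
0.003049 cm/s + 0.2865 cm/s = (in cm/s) 0.2895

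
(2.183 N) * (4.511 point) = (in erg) 3.474e+04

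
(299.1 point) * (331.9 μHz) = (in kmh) 0.0001261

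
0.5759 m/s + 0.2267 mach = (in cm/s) 7777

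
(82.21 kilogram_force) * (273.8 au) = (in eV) 2.061e+35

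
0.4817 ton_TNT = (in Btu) 1.91e+06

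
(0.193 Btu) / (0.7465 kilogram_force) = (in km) 0.02782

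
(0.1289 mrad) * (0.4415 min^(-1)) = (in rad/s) 9.485e-07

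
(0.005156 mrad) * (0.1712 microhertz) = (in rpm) 8.429e-12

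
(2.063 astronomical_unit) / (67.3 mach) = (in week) 22.27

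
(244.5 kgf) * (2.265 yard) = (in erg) 4.966e+10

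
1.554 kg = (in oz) 54.82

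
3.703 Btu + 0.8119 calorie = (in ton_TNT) 9.346e-07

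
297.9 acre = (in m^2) 1.206e+06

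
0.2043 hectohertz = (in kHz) 0.02043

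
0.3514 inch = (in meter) 0.008926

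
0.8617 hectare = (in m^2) 8617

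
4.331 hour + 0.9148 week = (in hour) 158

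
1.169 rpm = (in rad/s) 0.1224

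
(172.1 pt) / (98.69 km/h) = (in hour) 6.152e-07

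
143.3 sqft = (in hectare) 0.001331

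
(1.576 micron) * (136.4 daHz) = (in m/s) 0.00215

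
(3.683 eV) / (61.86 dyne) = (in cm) 9.539e-14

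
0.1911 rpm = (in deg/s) 1.147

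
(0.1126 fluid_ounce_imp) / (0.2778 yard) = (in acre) 3.112e-09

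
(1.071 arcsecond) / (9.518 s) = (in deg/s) 3.126e-05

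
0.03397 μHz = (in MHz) 3.397e-14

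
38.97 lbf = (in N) 173.3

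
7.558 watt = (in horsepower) 0.01014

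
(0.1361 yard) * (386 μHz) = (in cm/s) 0.004804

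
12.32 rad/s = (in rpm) 117.6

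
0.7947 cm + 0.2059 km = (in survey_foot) 675.5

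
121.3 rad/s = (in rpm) 1158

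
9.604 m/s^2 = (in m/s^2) 9.604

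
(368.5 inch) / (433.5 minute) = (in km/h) 0.001295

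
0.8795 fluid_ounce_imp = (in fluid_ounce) 0.845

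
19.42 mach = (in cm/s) 6.613e+05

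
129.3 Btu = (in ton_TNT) 3.26e-05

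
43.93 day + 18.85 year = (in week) 989.2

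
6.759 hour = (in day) 0.2816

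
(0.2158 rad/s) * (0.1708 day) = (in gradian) 2.027e+05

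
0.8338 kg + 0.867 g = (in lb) 1.84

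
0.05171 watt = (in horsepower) 6.934e-05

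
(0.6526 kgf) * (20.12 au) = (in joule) 1.926e+13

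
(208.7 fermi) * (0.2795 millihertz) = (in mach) 1.713e-19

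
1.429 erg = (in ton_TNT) 3.415e-17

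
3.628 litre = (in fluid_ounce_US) 122.7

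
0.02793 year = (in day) 10.19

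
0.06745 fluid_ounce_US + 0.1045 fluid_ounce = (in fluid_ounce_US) 0.1719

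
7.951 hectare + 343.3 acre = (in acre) 362.9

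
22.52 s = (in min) 0.3753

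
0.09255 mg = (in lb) 2.04e-07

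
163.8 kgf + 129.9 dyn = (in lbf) 361.1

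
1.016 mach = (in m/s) 345.9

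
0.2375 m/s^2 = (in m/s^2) 0.2375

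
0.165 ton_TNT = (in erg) 6.904e+15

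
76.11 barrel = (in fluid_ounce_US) 4.092e+05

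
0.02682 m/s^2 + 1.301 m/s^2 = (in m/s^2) 1.328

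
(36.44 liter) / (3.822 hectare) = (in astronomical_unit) 6.373e-18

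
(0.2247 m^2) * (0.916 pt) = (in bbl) 0.0004567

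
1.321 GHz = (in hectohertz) 1.321e+07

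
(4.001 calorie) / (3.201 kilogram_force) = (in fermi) 5.333e+14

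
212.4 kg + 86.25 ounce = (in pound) 473.7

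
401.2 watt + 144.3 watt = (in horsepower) 0.7315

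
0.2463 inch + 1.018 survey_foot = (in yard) 0.3462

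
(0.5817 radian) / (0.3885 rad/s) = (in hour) 0.0004159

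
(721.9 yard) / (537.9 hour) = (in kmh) 0.001227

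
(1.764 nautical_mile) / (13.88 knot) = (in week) 0.0007565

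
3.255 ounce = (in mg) 9.228e+04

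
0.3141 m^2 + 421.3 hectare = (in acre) 1041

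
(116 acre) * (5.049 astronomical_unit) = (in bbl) 2.23e+18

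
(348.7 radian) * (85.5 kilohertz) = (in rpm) 2.847e+08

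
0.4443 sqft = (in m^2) 0.04128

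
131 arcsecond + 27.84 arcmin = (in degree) 0.5004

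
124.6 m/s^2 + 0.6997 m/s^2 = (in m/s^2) 125.3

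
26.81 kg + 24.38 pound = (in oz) 1336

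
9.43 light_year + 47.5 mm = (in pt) 2.529e+20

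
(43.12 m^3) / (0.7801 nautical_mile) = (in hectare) 2.985e-06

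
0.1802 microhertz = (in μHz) 0.1802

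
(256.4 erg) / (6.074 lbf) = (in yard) 1.038e-06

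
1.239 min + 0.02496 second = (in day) 0.0008607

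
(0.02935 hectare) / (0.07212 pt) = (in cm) 1.154e+09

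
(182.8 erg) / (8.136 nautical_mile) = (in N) 1.213e-09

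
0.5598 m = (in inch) 22.04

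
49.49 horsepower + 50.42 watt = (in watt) 3.696e+04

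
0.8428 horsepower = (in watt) 628.5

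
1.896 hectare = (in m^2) 1.896e+04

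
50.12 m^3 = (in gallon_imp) 1.102e+04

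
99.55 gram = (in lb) 0.2195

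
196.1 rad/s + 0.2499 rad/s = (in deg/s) 1.125e+04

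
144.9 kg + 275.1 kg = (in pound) 925.9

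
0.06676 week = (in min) 672.9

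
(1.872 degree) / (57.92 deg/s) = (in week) 5.344e-08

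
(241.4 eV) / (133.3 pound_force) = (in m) 6.523e-20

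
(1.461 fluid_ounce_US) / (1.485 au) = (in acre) 4.806e-20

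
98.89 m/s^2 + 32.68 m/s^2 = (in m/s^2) 131.6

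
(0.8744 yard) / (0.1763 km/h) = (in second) 16.33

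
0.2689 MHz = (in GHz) 0.0002689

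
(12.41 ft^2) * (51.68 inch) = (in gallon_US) 399.8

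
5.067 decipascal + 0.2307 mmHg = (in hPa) 0.3126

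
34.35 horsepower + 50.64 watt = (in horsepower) 34.42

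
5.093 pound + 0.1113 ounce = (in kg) 2.313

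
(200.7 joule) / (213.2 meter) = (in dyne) 9.414e+04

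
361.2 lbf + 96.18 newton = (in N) 1703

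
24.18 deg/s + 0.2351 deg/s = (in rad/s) 0.4261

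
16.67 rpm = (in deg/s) 100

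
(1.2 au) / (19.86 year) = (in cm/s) 2.866e+04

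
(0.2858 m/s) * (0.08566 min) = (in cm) 146.9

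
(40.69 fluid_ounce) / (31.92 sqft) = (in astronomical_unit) 2.713e-15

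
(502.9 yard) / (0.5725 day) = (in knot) 0.01807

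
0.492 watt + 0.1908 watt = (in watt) 0.6828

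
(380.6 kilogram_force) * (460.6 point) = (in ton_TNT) 1.45e-07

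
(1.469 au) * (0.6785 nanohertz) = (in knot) 289.8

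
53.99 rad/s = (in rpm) 515.6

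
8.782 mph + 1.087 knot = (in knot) 8.718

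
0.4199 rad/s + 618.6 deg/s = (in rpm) 107.1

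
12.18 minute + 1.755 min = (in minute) 13.93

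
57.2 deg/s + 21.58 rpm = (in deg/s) 186.7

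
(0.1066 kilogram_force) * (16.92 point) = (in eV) 3.895e+16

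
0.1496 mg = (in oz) 5.277e-06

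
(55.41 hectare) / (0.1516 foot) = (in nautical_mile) 6475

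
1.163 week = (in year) 0.0223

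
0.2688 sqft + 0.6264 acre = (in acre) 0.6264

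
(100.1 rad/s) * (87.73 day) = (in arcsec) 1.565e+14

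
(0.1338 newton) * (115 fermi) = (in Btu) 1.458e-17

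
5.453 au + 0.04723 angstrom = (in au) 5.453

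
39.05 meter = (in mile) 0.02426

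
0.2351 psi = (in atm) 0.016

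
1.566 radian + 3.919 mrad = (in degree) 89.95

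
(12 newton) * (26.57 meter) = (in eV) 1.99e+21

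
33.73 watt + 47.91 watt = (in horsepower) 0.1095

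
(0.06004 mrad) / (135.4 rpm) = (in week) 7.001e-12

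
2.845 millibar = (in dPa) 2845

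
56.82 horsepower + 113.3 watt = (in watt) 4.248e+04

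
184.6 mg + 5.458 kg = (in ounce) 192.5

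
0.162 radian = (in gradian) 10.31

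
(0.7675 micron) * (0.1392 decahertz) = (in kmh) 3.846e-06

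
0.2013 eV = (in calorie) 7.708e-21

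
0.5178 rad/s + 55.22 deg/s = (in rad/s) 1.482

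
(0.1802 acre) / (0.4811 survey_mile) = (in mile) 0.0005852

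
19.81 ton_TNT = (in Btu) 7.856e+07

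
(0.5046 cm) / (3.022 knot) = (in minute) 5.41e-05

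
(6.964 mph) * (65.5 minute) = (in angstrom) 1.223e+14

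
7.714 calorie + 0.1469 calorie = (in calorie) 7.861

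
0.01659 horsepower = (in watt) 12.37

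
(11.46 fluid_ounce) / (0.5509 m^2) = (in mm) 0.6152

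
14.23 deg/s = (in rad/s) 0.2484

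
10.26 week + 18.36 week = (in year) 0.5489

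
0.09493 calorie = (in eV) 2.479e+18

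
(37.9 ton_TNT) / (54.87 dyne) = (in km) 2.89e+11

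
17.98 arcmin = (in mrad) 5.23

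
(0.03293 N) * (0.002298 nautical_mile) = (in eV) 8.747e+17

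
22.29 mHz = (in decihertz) 0.2229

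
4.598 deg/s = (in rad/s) 0.08025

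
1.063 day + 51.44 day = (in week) 7.5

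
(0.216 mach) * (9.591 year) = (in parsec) 7.209e-07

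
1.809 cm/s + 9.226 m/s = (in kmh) 33.28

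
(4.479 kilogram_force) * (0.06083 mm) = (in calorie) 0.0006386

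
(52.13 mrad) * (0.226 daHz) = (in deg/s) 6.75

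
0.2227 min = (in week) 2.209e-05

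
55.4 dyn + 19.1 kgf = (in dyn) 1.873e+07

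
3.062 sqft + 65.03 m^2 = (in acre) 0.01614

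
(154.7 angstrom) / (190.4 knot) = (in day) 1.828e-15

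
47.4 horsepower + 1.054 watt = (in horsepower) 47.4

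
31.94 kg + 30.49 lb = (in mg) 4.577e+07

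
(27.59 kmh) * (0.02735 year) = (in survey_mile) 4107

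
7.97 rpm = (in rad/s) 0.8346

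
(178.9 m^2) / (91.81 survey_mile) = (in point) 3.432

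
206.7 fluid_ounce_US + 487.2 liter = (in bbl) 3.103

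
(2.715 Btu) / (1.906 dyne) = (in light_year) 1.589e-08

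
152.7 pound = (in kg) 69.26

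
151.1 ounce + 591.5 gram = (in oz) 172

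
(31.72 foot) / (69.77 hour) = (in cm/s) 0.003849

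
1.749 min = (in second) 104.9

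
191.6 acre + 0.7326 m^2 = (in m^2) 7.754e+05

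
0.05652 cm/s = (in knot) 0.001099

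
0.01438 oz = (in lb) 0.0008988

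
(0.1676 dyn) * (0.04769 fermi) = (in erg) 7.993e-16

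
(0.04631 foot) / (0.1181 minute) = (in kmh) 0.007171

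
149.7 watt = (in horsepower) 0.2008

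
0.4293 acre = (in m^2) 1737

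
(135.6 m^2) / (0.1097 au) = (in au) 5.523e-20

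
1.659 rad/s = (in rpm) 15.84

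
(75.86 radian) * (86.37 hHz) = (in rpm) 6.257e+06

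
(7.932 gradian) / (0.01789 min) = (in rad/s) 0.1161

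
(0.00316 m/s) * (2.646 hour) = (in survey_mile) 0.0187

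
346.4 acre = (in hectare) 140.2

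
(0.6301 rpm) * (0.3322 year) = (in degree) 3.961e+07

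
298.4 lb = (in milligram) 1.354e+08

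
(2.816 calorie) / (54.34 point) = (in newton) 614.6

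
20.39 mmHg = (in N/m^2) 2718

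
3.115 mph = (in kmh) 5.013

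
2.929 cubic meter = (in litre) 2929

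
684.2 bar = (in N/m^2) 6.842e+07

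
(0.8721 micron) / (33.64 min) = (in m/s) 4.321e-10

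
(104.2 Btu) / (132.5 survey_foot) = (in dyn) 2.722e+08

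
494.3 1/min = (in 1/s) 8.238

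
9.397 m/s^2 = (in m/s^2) 9.397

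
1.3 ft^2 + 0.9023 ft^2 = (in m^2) 0.2046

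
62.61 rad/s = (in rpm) 597.9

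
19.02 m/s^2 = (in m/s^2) 19.02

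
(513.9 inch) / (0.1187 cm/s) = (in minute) 183.3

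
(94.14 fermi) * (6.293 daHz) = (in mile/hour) 1.325e-11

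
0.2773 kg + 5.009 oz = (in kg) 0.4193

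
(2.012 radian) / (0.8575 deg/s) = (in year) 4.263e-06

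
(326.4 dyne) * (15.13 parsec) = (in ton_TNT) 3.642e+05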